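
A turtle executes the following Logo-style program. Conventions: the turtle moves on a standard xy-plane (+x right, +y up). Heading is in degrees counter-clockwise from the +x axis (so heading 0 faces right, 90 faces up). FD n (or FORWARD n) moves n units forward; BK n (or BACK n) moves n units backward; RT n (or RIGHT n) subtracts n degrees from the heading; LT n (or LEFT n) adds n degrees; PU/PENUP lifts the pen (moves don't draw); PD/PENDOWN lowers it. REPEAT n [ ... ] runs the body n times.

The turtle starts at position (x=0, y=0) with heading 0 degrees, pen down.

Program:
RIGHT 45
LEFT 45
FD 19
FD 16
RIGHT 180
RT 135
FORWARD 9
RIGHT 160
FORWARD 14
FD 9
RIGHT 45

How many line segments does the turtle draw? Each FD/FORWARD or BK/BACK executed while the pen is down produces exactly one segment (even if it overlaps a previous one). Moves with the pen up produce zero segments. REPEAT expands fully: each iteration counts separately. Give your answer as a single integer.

Executing turtle program step by step:
Start: pos=(0,0), heading=0, pen down
RT 45: heading 0 -> 315
LT 45: heading 315 -> 0
FD 19: (0,0) -> (19,0) [heading=0, draw]
FD 16: (19,0) -> (35,0) [heading=0, draw]
RT 180: heading 0 -> 180
RT 135: heading 180 -> 45
FD 9: (35,0) -> (41.364,6.364) [heading=45, draw]
RT 160: heading 45 -> 245
FD 14: (41.364,6.364) -> (35.447,-6.324) [heading=245, draw]
FD 9: (35.447,-6.324) -> (31.644,-14.481) [heading=245, draw]
RT 45: heading 245 -> 200
Final: pos=(31.644,-14.481), heading=200, 5 segment(s) drawn
Segments drawn: 5

Answer: 5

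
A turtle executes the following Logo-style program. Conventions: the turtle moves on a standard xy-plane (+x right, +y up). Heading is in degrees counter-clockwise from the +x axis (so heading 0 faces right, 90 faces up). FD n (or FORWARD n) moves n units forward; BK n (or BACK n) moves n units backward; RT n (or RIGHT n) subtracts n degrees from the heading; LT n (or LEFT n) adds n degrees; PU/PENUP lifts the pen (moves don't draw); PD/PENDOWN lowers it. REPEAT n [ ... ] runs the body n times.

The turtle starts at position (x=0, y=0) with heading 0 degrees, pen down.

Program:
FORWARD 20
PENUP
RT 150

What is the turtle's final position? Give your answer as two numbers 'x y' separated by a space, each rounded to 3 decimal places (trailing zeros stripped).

Executing turtle program step by step:
Start: pos=(0,0), heading=0, pen down
FD 20: (0,0) -> (20,0) [heading=0, draw]
PU: pen up
RT 150: heading 0 -> 210
Final: pos=(20,0), heading=210, 1 segment(s) drawn

Answer: 20 0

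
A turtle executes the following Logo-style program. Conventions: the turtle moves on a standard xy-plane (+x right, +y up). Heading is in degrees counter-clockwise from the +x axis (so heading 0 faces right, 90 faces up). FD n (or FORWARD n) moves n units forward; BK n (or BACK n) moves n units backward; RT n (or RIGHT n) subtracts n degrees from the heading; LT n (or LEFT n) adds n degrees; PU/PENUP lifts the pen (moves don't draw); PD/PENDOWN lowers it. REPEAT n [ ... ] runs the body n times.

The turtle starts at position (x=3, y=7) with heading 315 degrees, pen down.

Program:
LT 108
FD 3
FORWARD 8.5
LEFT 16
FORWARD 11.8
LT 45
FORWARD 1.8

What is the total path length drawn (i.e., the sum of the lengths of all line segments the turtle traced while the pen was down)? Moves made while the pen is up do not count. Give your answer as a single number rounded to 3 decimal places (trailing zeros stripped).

Answer: 25.1

Derivation:
Executing turtle program step by step:
Start: pos=(3,7), heading=315, pen down
LT 108: heading 315 -> 63
FD 3: (3,7) -> (4.362,9.673) [heading=63, draw]
FD 8.5: (4.362,9.673) -> (8.221,17.247) [heading=63, draw]
LT 16: heading 63 -> 79
FD 11.8: (8.221,17.247) -> (10.472,28.83) [heading=79, draw]
LT 45: heading 79 -> 124
FD 1.8: (10.472,28.83) -> (9.466,30.322) [heading=124, draw]
Final: pos=(9.466,30.322), heading=124, 4 segment(s) drawn

Segment lengths:
  seg 1: (3,7) -> (4.362,9.673), length = 3
  seg 2: (4.362,9.673) -> (8.221,17.247), length = 8.5
  seg 3: (8.221,17.247) -> (10.472,28.83), length = 11.8
  seg 4: (10.472,28.83) -> (9.466,30.322), length = 1.8
Total = 25.1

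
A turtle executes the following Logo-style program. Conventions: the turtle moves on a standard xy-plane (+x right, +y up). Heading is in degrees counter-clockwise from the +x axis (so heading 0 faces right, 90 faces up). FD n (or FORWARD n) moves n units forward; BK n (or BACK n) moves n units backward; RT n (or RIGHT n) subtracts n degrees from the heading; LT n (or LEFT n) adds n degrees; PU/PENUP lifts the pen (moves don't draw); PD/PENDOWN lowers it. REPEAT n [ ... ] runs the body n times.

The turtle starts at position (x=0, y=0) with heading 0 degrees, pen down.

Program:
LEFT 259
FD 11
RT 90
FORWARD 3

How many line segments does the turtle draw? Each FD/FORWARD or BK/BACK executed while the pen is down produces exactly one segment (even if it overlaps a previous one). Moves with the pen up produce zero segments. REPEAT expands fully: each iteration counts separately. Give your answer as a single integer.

Executing turtle program step by step:
Start: pos=(0,0), heading=0, pen down
LT 259: heading 0 -> 259
FD 11: (0,0) -> (-2.099,-10.798) [heading=259, draw]
RT 90: heading 259 -> 169
FD 3: (-2.099,-10.798) -> (-5.044,-10.225) [heading=169, draw]
Final: pos=(-5.044,-10.225), heading=169, 2 segment(s) drawn
Segments drawn: 2

Answer: 2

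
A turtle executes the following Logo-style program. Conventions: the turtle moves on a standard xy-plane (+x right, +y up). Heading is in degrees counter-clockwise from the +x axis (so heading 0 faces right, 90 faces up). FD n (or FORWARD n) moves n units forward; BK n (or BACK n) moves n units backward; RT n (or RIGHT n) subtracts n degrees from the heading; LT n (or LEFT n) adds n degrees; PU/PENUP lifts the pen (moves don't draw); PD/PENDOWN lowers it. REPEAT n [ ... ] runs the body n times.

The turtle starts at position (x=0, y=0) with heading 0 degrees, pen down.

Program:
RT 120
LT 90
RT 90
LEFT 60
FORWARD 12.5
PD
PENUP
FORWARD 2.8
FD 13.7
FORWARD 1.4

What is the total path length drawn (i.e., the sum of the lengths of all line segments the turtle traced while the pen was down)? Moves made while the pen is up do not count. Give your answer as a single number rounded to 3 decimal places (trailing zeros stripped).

Answer: 12.5

Derivation:
Executing turtle program step by step:
Start: pos=(0,0), heading=0, pen down
RT 120: heading 0 -> 240
LT 90: heading 240 -> 330
RT 90: heading 330 -> 240
LT 60: heading 240 -> 300
FD 12.5: (0,0) -> (6.25,-10.825) [heading=300, draw]
PD: pen down
PU: pen up
FD 2.8: (6.25,-10.825) -> (7.65,-13.25) [heading=300, move]
FD 13.7: (7.65,-13.25) -> (14.5,-25.115) [heading=300, move]
FD 1.4: (14.5,-25.115) -> (15.2,-26.327) [heading=300, move]
Final: pos=(15.2,-26.327), heading=300, 1 segment(s) drawn

Segment lengths:
  seg 1: (0,0) -> (6.25,-10.825), length = 12.5
Total = 12.5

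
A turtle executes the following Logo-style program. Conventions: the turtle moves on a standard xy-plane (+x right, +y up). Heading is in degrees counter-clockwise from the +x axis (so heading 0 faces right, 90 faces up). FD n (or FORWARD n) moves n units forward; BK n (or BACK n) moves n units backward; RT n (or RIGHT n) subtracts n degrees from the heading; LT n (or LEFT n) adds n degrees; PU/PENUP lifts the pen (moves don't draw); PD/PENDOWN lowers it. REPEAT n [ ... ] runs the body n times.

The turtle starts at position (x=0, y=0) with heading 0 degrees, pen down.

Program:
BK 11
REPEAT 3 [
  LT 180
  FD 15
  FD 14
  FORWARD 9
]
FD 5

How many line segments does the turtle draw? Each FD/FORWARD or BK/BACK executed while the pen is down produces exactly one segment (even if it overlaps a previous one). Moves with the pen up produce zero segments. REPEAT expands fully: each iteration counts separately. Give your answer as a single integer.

Answer: 11

Derivation:
Executing turtle program step by step:
Start: pos=(0,0), heading=0, pen down
BK 11: (0,0) -> (-11,0) [heading=0, draw]
REPEAT 3 [
  -- iteration 1/3 --
  LT 180: heading 0 -> 180
  FD 15: (-11,0) -> (-26,0) [heading=180, draw]
  FD 14: (-26,0) -> (-40,0) [heading=180, draw]
  FD 9: (-40,0) -> (-49,0) [heading=180, draw]
  -- iteration 2/3 --
  LT 180: heading 180 -> 0
  FD 15: (-49,0) -> (-34,0) [heading=0, draw]
  FD 14: (-34,0) -> (-20,0) [heading=0, draw]
  FD 9: (-20,0) -> (-11,0) [heading=0, draw]
  -- iteration 3/3 --
  LT 180: heading 0 -> 180
  FD 15: (-11,0) -> (-26,0) [heading=180, draw]
  FD 14: (-26,0) -> (-40,0) [heading=180, draw]
  FD 9: (-40,0) -> (-49,0) [heading=180, draw]
]
FD 5: (-49,0) -> (-54,0) [heading=180, draw]
Final: pos=(-54,0), heading=180, 11 segment(s) drawn
Segments drawn: 11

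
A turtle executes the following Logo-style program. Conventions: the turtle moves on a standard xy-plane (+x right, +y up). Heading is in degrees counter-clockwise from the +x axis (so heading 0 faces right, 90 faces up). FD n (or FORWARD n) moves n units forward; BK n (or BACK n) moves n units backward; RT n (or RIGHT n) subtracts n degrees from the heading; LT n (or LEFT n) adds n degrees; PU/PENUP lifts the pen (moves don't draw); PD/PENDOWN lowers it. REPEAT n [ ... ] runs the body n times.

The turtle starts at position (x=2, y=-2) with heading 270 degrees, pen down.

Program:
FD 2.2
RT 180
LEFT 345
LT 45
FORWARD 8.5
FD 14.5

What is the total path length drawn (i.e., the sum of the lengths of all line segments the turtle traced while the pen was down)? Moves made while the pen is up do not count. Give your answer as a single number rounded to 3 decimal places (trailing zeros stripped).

Answer: 25.2

Derivation:
Executing turtle program step by step:
Start: pos=(2,-2), heading=270, pen down
FD 2.2: (2,-2) -> (2,-4.2) [heading=270, draw]
RT 180: heading 270 -> 90
LT 345: heading 90 -> 75
LT 45: heading 75 -> 120
FD 8.5: (2,-4.2) -> (-2.25,3.161) [heading=120, draw]
FD 14.5: (-2.25,3.161) -> (-9.5,15.719) [heading=120, draw]
Final: pos=(-9.5,15.719), heading=120, 3 segment(s) drawn

Segment lengths:
  seg 1: (2,-2) -> (2,-4.2), length = 2.2
  seg 2: (2,-4.2) -> (-2.25,3.161), length = 8.5
  seg 3: (-2.25,3.161) -> (-9.5,15.719), length = 14.5
Total = 25.2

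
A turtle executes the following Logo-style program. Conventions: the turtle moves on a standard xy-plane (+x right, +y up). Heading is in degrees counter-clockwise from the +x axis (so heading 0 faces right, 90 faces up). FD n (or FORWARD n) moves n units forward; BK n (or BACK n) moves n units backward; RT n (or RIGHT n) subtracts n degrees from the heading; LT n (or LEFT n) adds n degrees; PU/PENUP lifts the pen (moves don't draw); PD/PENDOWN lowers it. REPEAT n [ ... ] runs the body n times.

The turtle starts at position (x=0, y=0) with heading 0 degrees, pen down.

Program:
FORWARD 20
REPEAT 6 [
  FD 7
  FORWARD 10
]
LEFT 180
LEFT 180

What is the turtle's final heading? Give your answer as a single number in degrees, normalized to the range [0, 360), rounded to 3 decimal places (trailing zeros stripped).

Executing turtle program step by step:
Start: pos=(0,0), heading=0, pen down
FD 20: (0,0) -> (20,0) [heading=0, draw]
REPEAT 6 [
  -- iteration 1/6 --
  FD 7: (20,0) -> (27,0) [heading=0, draw]
  FD 10: (27,0) -> (37,0) [heading=0, draw]
  -- iteration 2/6 --
  FD 7: (37,0) -> (44,0) [heading=0, draw]
  FD 10: (44,0) -> (54,0) [heading=0, draw]
  -- iteration 3/6 --
  FD 7: (54,0) -> (61,0) [heading=0, draw]
  FD 10: (61,0) -> (71,0) [heading=0, draw]
  -- iteration 4/6 --
  FD 7: (71,0) -> (78,0) [heading=0, draw]
  FD 10: (78,0) -> (88,0) [heading=0, draw]
  -- iteration 5/6 --
  FD 7: (88,0) -> (95,0) [heading=0, draw]
  FD 10: (95,0) -> (105,0) [heading=0, draw]
  -- iteration 6/6 --
  FD 7: (105,0) -> (112,0) [heading=0, draw]
  FD 10: (112,0) -> (122,0) [heading=0, draw]
]
LT 180: heading 0 -> 180
LT 180: heading 180 -> 0
Final: pos=(122,0), heading=0, 13 segment(s) drawn

Answer: 0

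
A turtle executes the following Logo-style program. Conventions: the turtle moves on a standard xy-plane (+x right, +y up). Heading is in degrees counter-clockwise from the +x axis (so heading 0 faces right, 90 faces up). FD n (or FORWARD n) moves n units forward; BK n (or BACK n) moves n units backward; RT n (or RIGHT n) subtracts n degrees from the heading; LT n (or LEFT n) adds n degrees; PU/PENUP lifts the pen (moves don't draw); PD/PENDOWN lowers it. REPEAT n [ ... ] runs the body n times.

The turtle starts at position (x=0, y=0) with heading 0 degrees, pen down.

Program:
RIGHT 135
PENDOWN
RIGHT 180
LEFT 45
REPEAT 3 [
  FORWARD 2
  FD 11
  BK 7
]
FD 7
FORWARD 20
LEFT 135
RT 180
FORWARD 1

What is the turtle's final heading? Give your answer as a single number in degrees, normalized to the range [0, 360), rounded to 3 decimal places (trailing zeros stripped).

Executing turtle program step by step:
Start: pos=(0,0), heading=0, pen down
RT 135: heading 0 -> 225
PD: pen down
RT 180: heading 225 -> 45
LT 45: heading 45 -> 90
REPEAT 3 [
  -- iteration 1/3 --
  FD 2: (0,0) -> (0,2) [heading=90, draw]
  FD 11: (0,2) -> (0,13) [heading=90, draw]
  BK 7: (0,13) -> (0,6) [heading=90, draw]
  -- iteration 2/3 --
  FD 2: (0,6) -> (0,8) [heading=90, draw]
  FD 11: (0,8) -> (0,19) [heading=90, draw]
  BK 7: (0,19) -> (0,12) [heading=90, draw]
  -- iteration 3/3 --
  FD 2: (0,12) -> (0,14) [heading=90, draw]
  FD 11: (0,14) -> (0,25) [heading=90, draw]
  BK 7: (0,25) -> (0,18) [heading=90, draw]
]
FD 7: (0,18) -> (0,25) [heading=90, draw]
FD 20: (0,25) -> (0,45) [heading=90, draw]
LT 135: heading 90 -> 225
RT 180: heading 225 -> 45
FD 1: (0,45) -> (0.707,45.707) [heading=45, draw]
Final: pos=(0.707,45.707), heading=45, 12 segment(s) drawn

Answer: 45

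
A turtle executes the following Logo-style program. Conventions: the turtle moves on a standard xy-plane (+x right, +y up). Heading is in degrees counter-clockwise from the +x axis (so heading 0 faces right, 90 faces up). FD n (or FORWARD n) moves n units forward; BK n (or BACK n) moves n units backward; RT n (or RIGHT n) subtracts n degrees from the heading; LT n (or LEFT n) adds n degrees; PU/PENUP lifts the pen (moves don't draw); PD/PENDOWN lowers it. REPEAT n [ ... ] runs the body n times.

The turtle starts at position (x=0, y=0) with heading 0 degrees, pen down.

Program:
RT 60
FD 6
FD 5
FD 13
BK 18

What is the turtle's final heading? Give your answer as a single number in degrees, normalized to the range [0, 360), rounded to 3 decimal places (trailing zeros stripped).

Answer: 300

Derivation:
Executing turtle program step by step:
Start: pos=(0,0), heading=0, pen down
RT 60: heading 0 -> 300
FD 6: (0,0) -> (3,-5.196) [heading=300, draw]
FD 5: (3,-5.196) -> (5.5,-9.526) [heading=300, draw]
FD 13: (5.5,-9.526) -> (12,-20.785) [heading=300, draw]
BK 18: (12,-20.785) -> (3,-5.196) [heading=300, draw]
Final: pos=(3,-5.196), heading=300, 4 segment(s) drawn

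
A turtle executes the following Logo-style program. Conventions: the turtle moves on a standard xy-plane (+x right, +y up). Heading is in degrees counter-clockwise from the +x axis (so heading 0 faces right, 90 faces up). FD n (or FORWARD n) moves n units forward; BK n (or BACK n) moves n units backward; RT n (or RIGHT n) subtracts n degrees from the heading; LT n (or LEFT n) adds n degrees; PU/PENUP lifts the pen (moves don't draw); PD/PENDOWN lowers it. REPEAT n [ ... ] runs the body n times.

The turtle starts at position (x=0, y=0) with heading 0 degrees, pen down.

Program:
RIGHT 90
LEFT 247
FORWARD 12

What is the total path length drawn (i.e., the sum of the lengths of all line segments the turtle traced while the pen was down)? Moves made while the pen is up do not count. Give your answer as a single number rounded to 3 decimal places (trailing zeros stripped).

Answer: 12

Derivation:
Executing turtle program step by step:
Start: pos=(0,0), heading=0, pen down
RT 90: heading 0 -> 270
LT 247: heading 270 -> 157
FD 12: (0,0) -> (-11.046,4.689) [heading=157, draw]
Final: pos=(-11.046,4.689), heading=157, 1 segment(s) drawn

Segment lengths:
  seg 1: (0,0) -> (-11.046,4.689), length = 12
Total = 12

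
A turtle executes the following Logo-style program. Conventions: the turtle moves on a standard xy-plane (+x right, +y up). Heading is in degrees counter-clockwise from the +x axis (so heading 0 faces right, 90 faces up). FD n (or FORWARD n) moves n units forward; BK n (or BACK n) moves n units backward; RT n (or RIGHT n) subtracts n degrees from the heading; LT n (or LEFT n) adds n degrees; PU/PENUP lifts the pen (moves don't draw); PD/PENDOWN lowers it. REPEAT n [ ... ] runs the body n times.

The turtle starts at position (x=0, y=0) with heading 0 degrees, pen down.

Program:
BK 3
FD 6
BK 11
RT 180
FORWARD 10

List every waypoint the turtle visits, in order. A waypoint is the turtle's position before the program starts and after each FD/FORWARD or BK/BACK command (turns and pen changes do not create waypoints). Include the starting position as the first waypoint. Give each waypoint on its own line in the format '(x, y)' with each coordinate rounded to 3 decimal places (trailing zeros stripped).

Answer: (0, 0)
(-3, 0)
(3, 0)
(-8, 0)
(-18, 0)

Derivation:
Executing turtle program step by step:
Start: pos=(0,0), heading=0, pen down
BK 3: (0,0) -> (-3,0) [heading=0, draw]
FD 6: (-3,0) -> (3,0) [heading=0, draw]
BK 11: (3,0) -> (-8,0) [heading=0, draw]
RT 180: heading 0 -> 180
FD 10: (-8,0) -> (-18,0) [heading=180, draw]
Final: pos=(-18,0), heading=180, 4 segment(s) drawn
Waypoints (5 total):
(0, 0)
(-3, 0)
(3, 0)
(-8, 0)
(-18, 0)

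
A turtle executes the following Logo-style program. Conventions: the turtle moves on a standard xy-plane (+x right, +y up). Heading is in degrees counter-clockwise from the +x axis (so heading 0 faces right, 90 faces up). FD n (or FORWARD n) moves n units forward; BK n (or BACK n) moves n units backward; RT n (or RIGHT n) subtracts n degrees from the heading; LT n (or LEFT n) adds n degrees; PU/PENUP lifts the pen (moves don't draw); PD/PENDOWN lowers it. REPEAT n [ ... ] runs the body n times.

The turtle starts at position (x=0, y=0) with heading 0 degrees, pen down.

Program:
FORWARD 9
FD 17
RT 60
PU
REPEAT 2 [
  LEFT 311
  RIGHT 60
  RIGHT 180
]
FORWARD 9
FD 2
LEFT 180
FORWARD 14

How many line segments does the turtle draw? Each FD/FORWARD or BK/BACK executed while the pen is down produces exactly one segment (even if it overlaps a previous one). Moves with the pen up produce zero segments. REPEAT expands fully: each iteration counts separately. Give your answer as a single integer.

Answer: 2

Derivation:
Executing turtle program step by step:
Start: pos=(0,0), heading=0, pen down
FD 9: (0,0) -> (9,0) [heading=0, draw]
FD 17: (9,0) -> (26,0) [heading=0, draw]
RT 60: heading 0 -> 300
PU: pen up
REPEAT 2 [
  -- iteration 1/2 --
  LT 311: heading 300 -> 251
  RT 60: heading 251 -> 191
  RT 180: heading 191 -> 11
  -- iteration 2/2 --
  LT 311: heading 11 -> 322
  RT 60: heading 322 -> 262
  RT 180: heading 262 -> 82
]
FD 9: (26,0) -> (27.253,8.912) [heading=82, move]
FD 2: (27.253,8.912) -> (27.531,10.893) [heading=82, move]
LT 180: heading 82 -> 262
FD 14: (27.531,10.893) -> (25.582,-2.971) [heading=262, move]
Final: pos=(25.582,-2.971), heading=262, 2 segment(s) drawn
Segments drawn: 2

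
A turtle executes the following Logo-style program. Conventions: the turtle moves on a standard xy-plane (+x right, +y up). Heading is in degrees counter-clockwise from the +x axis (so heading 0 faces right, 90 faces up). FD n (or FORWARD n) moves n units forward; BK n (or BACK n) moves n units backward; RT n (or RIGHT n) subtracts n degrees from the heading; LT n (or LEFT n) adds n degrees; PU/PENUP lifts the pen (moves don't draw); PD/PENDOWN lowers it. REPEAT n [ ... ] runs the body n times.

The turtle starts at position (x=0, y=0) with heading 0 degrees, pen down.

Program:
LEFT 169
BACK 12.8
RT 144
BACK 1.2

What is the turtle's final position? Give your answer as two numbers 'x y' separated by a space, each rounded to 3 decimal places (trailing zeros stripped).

Answer: 11.477 -2.949

Derivation:
Executing turtle program step by step:
Start: pos=(0,0), heading=0, pen down
LT 169: heading 0 -> 169
BK 12.8: (0,0) -> (12.565,-2.442) [heading=169, draw]
RT 144: heading 169 -> 25
BK 1.2: (12.565,-2.442) -> (11.477,-2.949) [heading=25, draw]
Final: pos=(11.477,-2.949), heading=25, 2 segment(s) drawn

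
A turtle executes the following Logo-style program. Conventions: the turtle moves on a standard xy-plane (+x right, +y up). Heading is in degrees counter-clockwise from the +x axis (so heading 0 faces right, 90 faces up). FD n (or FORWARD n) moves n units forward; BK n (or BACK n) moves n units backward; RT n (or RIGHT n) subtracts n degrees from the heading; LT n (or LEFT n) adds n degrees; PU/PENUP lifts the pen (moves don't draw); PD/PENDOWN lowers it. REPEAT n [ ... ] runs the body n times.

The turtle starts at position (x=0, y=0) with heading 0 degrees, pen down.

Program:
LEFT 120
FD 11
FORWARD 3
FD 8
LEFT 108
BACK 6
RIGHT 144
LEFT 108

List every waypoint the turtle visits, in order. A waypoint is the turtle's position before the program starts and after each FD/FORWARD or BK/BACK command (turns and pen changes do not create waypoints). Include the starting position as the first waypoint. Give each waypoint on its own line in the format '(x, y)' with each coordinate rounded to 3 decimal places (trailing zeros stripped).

Executing turtle program step by step:
Start: pos=(0,0), heading=0, pen down
LT 120: heading 0 -> 120
FD 11: (0,0) -> (-5.5,9.526) [heading=120, draw]
FD 3: (-5.5,9.526) -> (-7,12.124) [heading=120, draw]
FD 8: (-7,12.124) -> (-11,19.053) [heading=120, draw]
LT 108: heading 120 -> 228
BK 6: (-11,19.053) -> (-6.985,23.511) [heading=228, draw]
RT 144: heading 228 -> 84
LT 108: heading 84 -> 192
Final: pos=(-6.985,23.511), heading=192, 4 segment(s) drawn
Waypoints (5 total):
(0, 0)
(-5.5, 9.526)
(-7, 12.124)
(-11, 19.053)
(-6.985, 23.511)

Answer: (0, 0)
(-5.5, 9.526)
(-7, 12.124)
(-11, 19.053)
(-6.985, 23.511)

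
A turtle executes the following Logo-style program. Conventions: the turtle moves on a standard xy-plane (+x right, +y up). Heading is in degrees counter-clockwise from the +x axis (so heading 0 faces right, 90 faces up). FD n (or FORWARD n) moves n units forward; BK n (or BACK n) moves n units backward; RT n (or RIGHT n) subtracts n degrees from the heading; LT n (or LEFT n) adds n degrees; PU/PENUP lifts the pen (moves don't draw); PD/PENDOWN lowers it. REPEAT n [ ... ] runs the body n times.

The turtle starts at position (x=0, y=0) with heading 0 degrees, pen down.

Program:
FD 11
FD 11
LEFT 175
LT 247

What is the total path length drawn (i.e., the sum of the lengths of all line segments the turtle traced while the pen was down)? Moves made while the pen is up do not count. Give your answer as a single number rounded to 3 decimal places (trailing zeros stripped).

Answer: 22

Derivation:
Executing turtle program step by step:
Start: pos=(0,0), heading=0, pen down
FD 11: (0,0) -> (11,0) [heading=0, draw]
FD 11: (11,0) -> (22,0) [heading=0, draw]
LT 175: heading 0 -> 175
LT 247: heading 175 -> 62
Final: pos=(22,0), heading=62, 2 segment(s) drawn

Segment lengths:
  seg 1: (0,0) -> (11,0), length = 11
  seg 2: (11,0) -> (22,0), length = 11
Total = 22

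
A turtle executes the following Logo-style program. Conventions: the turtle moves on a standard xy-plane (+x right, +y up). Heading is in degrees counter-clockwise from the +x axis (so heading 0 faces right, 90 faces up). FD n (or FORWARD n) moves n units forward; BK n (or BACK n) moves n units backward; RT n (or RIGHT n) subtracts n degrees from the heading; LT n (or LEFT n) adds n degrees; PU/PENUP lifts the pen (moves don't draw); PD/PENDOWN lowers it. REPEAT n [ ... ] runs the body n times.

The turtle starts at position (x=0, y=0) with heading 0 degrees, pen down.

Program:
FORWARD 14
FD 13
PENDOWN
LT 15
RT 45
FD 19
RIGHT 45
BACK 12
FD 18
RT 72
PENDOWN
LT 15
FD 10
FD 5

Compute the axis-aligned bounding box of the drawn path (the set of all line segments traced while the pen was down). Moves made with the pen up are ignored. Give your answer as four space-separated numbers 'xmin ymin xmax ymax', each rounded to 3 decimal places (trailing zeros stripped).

Answer: 0 -26.443 45.007 2.091

Derivation:
Executing turtle program step by step:
Start: pos=(0,0), heading=0, pen down
FD 14: (0,0) -> (14,0) [heading=0, draw]
FD 13: (14,0) -> (27,0) [heading=0, draw]
PD: pen down
LT 15: heading 0 -> 15
RT 45: heading 15 -> 330
FD 19: (27,0) -> (43.454,-9.5) [heading=330, draw]
RT 45: heading 330 -> 285
BK 12: (43.454,-9.5) -> (40.349,2.091) [heading=285, draw]
FD 18: (40.349,2.091) -> (45.007,-15.296) [heading=285, draw]
RT 72: heading 285 -> 213
PD: pen down
LT 15: heading 213 -> 228
FD 10: (45.007,-15.296) -> (38.316,-22.727) [heading=228, draw]
FD 5: (38.316,-22.727) -> (34.97,-26.443) [heading=228, draw]
Final: pos=(34.97,-26.443), heading=228, 7 segment(s) drawn

Segment endpoints: x in {0, 14, 27, 34.97, 38.316, 40.349, 43.454, 45.007}, y in {-26.443, -22.727, -15.296, -9.5, 0, 2.091}
xmin=0, ymin=-26.443, xmax=45.007, ymax=2.091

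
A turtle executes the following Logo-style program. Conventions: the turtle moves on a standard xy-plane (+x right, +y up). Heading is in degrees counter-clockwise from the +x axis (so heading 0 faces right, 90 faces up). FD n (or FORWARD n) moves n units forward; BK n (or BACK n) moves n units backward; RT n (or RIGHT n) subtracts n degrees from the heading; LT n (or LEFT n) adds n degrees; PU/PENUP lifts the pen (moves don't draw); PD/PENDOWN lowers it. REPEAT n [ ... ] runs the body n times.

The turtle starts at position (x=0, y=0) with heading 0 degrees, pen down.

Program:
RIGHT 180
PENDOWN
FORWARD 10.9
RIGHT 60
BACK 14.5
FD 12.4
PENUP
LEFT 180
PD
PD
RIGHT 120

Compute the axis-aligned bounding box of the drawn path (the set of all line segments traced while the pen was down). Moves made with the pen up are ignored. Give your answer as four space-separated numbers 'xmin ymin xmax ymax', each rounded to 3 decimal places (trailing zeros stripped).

Answer: -10.9 -12.557 0 0

Derivation:
Executing turtle program step by step:
Start: pos=(0,0), heading=0, pen down
RT 180: heading 0 -> 180
PD: pen down
FD 10.9: (0,0) -> (-10.9,0) [heading=180, draw]
RT 60: heading 180 -> 120
BK 14.5: (-10.9,0) -> (-3.65,-12.557) [heading=120, draw]
FD 12.4: (-3.65,-12.557) -> (-9.85,-1.819) [heading=120, draw]
PU: pen up
LT 180: heading 120 -> 300
PD: pen down
PD: pen down
RT 120: heading 300 -> 180
Final: pos=(-9.85,-1.819), heading=180, 3 segment(s) drawn

Segment endpoints: x in {-10.9, -9.85, -3.65, 0}, y in {-12.557, -1.819, 0, 0}
xmin=-10.9, ymin=-12.557, xmax=0, ymax=0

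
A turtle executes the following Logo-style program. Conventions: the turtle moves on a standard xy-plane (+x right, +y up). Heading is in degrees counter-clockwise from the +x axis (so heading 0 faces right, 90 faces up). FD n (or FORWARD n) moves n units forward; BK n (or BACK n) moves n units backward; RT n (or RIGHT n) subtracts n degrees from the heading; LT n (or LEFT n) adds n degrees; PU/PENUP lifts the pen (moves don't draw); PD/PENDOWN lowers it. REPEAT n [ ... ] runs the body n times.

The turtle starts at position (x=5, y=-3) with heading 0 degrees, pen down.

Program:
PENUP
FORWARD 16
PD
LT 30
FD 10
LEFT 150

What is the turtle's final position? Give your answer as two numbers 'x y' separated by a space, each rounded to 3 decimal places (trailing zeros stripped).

Executing turtle program step by step:
Start: pos=(5,-3), heading=0, pen down
PU: pen up
FD 16: (5,-3) -> (21,-3) [heading=0, move]
PD: pen down
LT 30: heading 0 -> 30
FD 10: (21,-3) -> (29.66,2) [heading=30, draw]
LT 150: heading 30 -> 180
Final: pos=(29.66,2), heading=180, 1 segment(s) drawn

Answer: 29.66 2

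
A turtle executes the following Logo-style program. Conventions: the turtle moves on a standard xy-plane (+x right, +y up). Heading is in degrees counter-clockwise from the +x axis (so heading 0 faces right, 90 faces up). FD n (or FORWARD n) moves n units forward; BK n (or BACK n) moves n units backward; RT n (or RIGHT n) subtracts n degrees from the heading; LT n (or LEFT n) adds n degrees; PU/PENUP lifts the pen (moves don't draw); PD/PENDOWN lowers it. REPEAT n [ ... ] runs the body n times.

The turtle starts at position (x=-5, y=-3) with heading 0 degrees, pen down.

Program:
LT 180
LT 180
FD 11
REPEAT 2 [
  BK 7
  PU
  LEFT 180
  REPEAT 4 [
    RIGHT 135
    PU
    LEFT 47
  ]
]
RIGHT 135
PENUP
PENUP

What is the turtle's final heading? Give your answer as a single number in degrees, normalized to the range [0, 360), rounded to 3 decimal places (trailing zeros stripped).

Executing turtle program step by step:
Start: pos=(-5,-3), heading=0, pen down
LT 180: heading 0 -> 180
LT 180: heading 180 -> 0
FD 11: (-5,-3) -> (6,-3) [heading=0, draw]
REPEAT 2 [
  -- iteration 1/2 --
  BK 7: (6,-3) -> (-1,-3) [heading=0, draw]
  PU: pen up
  LT 180: heading 0 -> 180
  REPEAT 4 [
    -- iteration 1/4 --
    RT 135: heading 180 -> 45
    PU: pen up
    LT 47: heading 45 -> 92
    -- iteration 2/4 --
    RT 135: heading 92 -> 317
    PU: pen up
    LT 47: heading 317 -> 4
    -- iteration 3/4 --
    RT 135: heading 4 -> 229
    PU: pen up
    LT 47: heading 229 -> 276
    -- iteration 4/4 --
    RT 135: heading 276 -> 141
    PU: pen up
    LT 47: heading 141 -> 188
  ]
  -- iteration 2/2 --
  BK 7: (-1,-3) -> (5.932,-2.026) [heading=188, move]
  PU: pen up
  LT 180: heading 188 -> 8
  REPEAT 4 [
    -- iteration 1/4 --
    RT 135: heading 8 -> 233
    PU: pen up
    LT 47: heading 233 -> 280
    -- iteration 2/4 --
    RT 135: heading 280 -> 145
    PU: pen up
    LT 47: heading 145 -> 192
    -- iteration 3/4 --
    RT 135: heading 192 -> 57
    PU: pen up
    LT 47: heading 57 -> 104
    -- iteration 4/4 --
    RT 135: heading 104 -> 329
    PU: pen up
    LT 47: heading 329 -> 16
  ]
]
RT 135: heading 16 -> 241
PU: pen up
PU: pen up
Final: pos=(5.932,-2.026), heading=241, 2 segment(s) drawn

Answer: 241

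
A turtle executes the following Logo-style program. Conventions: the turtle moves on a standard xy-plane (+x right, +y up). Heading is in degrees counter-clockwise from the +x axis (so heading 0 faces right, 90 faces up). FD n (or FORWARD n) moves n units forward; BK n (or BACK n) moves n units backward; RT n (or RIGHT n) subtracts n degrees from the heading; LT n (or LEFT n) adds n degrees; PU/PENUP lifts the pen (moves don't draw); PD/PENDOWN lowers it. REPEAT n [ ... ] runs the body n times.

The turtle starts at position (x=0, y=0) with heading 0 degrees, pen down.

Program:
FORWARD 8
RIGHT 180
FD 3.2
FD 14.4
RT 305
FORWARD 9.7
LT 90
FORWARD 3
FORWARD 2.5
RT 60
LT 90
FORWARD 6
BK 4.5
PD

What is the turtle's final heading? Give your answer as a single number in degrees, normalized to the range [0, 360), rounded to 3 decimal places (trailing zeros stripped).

Answer: 355

Derivation:
Executing turtle program step by step:
Start: pos=(0,0), heading=0, pen down
FD 8: (0,0) -> (8,0) [heading=0, draw]
RT 180: heading 0 -> 180
FD 3.2: (8,0) -> (4.8,0) [heading=180, draw]
FD 14.4: (4.8,0) -> (-9.6,0) [heading=180, draw]
RT 305: heading 180 -> 235
FD 9.7: (-9.6,0) -> (-15.164,-7.946) [heading=235, draw]
LT 90: heading 235 -> 325
FD 3: (-15.164,-7.946) -> (-12.706,-9.667) [heading=325, draw]
FD 2.5: (-12.706,-9.667) -> (-10.658,-11.1) [heading=325, draw]
RT 60: heading 325 -> 265
LT 90: heading 265 -> 355
FD 6: (-10.658,-11.1) -> (-4.681,-11.623) [heading=355, draw]
BK 4.5: (-4.681,-11.623) -> (-9.164,-11.231) [heading=355, draw]
PD: pen down
Final: pos=(-9.164,-11.231), heading=355, 8 segment(s) drawn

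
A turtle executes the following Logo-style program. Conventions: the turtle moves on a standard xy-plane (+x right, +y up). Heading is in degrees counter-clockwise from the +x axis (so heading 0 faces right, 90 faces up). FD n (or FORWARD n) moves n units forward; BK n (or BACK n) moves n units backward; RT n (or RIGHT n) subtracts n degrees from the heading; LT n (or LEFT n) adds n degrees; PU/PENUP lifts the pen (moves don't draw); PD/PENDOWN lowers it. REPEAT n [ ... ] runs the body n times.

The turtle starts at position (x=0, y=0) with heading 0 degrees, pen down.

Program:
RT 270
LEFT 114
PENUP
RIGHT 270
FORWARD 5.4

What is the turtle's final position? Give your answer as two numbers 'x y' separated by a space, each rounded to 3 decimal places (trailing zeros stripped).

Executing turtle program step by step:
Start: pos=(0,0), heading=0, pen down
RT 270: heading 0 -> 90
LT 114: heading 90 -> 204
PU: pen up
RT 270: heading 204 -> 294
FD 5.4: (0,0) -> (2.196,-4.933) [heading=294, move]
Final: pos=(2.196,-4.933), heading=294, 0 segment(s) drawn

Answer: 2.196 -4.933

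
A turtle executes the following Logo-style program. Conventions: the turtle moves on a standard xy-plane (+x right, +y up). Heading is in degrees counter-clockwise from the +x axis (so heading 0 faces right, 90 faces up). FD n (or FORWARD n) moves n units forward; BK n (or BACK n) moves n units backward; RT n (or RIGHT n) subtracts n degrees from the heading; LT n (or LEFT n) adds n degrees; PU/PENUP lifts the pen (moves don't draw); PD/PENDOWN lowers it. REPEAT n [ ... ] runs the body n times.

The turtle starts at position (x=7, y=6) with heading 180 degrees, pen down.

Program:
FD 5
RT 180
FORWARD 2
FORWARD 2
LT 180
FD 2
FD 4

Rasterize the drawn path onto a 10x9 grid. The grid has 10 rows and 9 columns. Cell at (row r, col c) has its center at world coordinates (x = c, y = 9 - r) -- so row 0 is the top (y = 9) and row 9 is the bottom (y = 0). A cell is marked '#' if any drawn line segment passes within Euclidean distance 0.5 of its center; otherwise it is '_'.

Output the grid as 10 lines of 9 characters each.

Segment 0: (7,6) -> (2,6)
Segment 1: (2,6) -> (4,6)
Segment 2: (4,6) -> (6,6)
Segment 3: (6,6) -> (4,6)
Segment 4: (4,6) -> (0,6)

Answer: _________
_________
_________
########_
_________
_________
_________
_________
_________
_________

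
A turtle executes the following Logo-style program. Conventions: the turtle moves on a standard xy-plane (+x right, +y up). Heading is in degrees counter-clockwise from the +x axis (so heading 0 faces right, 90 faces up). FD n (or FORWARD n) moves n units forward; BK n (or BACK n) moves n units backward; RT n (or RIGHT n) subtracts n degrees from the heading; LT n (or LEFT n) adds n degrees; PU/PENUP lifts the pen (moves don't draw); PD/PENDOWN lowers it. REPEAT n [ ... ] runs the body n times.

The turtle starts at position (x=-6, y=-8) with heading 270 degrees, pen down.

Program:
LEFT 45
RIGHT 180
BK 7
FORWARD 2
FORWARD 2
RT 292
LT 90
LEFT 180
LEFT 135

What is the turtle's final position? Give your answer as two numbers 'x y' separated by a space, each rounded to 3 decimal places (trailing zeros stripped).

Answer: -3.879 -10.121

Derivation:
Executing turtle program step by step:
Start: pos=(-6,-8), heading=270, pen down
LT 45: heading 270 -> 315
RT 180: heading 315 -> 135
BK 7: (-6,-8) -> (-1.05,-12.95) [heading=135, draw]
FD 2: (-1.05,-12.95) -> (-2.464,-11.536) [heading=135, draw]
FD 2: (-2.464,-11.536) -> (-3.879,-10.121) [heading=135, draw]
RT 292: heading 135 -> 203
LT 90: heading 203 -> 293
LT 180: heading 293 -> 113
LT 135: heading 113 -> 248
Final: pos=(-3.879,-10.121), heading=248, 3 segment(s) drawn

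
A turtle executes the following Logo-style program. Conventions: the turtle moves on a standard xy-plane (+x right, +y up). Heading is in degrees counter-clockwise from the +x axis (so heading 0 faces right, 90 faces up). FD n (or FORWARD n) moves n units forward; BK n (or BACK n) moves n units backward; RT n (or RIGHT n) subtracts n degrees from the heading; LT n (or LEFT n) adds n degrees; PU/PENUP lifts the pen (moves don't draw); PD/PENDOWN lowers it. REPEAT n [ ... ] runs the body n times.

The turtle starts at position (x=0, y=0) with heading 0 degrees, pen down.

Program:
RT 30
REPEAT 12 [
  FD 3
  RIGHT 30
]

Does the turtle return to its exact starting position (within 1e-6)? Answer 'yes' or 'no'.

Answer: yes

Derivation:
Executing turtle program step by step:
Start: pos=(0,0), heading=0, pen down
RT 30: heading 0 -> 330
REPEAT 12 [
  -- iteration 1/12 --
  FD 3: (0,0) -> (2.598,-1.5) [heading=330, draw]
  RT 30: heading 330 -> 300
  -- iteration 2/12 --
  FD 3: (2.598,-1.5) -> (4.098,-4.098) [heading=300, draw]
  RT 30: heading 300 -> 270
  -- iteration 3/12 --
  FD 3: (4.098,-4.098) -> (4.098,-7.098) [heading=270, draw]
  RT 30: heading 270 -> 240
  -- iteration 4/12 --
  FD 3: (4.098,-7.098) -> (2.598,-9.696) [heading=240, draw]
  RT 30: heading 240 -> 210
  -- iteration 5/12 --
  FD 3: (2.598,-9.696) -> (0,-11.196) [heading=210, draw]
  RT 30: heading 210 -> 180
  -- iteration 6/12 --
  FD 3: (0,-11.196) -> (-3,-11.196) [heading=180, draw]
  RT 30: heading 180 -> 150
  -- iteration 7/12 --
  FD 3: (-3,-11.196) -> (-5.598,-9.696) [heading=150, draw]
  RT 30: heading 150 -> 120
  -- iteration 8/12 --
  FD 3: (-5.598,-9.696) -> (-7.098,-7.098) [heading=120, draw]
  RT 30: heading 120 -> 90
  -- iteration 9/12 --
  FD 3: (-7.098,-7.098) -> (-7.098,-4.098) [heading=90, draw]
  RT 30: heading 90 -> 60
  -- iteration 10/12 --
  FD 3: (-7.098,-4.098) -> (-5.598,-1.5) [heading=60, draw]
  RT 30: heading 60 -> 30
  -- iteration 11/12 --
  FD 3: (-5.598,-1.5) -> (-3,0) [heading=30, draw]
  RT 30: heading 30 -> 0
  -- iteration 12/12 --
  FD 3: (-3,0) -> (0,0) [heading=0, draw]
  RT 30: heading 0 -> 330
]
Final: pos=(0,0), heading=330, 12 segment(s) drawn

Start position: (0, 0)
Final position: (0, 0)
Distance = 0; < 1e-6 -> CLOSED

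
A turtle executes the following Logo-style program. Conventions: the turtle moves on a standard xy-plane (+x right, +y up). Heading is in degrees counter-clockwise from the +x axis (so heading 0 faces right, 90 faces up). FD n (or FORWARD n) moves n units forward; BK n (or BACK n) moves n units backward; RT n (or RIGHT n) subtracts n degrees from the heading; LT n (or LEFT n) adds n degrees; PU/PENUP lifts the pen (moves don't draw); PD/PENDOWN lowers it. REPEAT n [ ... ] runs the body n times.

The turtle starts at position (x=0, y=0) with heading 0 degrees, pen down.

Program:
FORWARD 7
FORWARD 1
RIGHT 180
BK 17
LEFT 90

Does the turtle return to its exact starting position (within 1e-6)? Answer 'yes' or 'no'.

Answer: no

Derivation:
Executing turtle program step by step:
Start: pos=(0,0), heading=0, pen down
FD 7: (0,0) -> (7,0) [heading=0, draw]
FD 1: (7,0) -> (8,0) [heading=0, draw]
RT 180: heading 0 -> 180
BK 17: (8,0) -> (25,0) [heading=180, draw]
LT 90: heading 180 -> 270
Final: pos=(25,0), heading=270, 3 segment(s) drawn

Start position: (0, 0)
Final position: (25, 0)
Distance = 25; >= 1e-6 -> NOT closed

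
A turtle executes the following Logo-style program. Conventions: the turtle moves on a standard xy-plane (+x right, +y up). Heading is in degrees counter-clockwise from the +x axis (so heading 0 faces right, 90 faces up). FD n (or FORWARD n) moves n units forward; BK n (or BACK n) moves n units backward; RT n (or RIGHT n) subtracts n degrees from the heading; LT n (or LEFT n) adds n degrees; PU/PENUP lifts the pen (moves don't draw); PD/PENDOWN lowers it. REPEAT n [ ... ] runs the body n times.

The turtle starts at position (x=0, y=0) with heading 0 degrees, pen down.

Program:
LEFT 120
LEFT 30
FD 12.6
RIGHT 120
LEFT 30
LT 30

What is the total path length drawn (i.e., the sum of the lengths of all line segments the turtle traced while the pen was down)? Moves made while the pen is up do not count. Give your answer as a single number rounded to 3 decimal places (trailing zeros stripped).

Executing turtle program step by step:
Start: pos=(0,0), heading=0, pen down
LT 120: heading 0 -> 120
LT 30: heading 120 -> 150
FD 12.6: (0,0) -> (-10.912,6.3) [heading=150, draw]
RT 120: heading 150 -> 30
LT 30: heading 30 -> 60
LT 30: heading 60 -> 90
Final: pos=(-10.912,6.3), heading=90, 1 segment(s) drawn

Segment lengths:
  seg 1: (0,0) -> (-10.912,6.3), length = 12.6
Total = 12.6

Answer: 12.6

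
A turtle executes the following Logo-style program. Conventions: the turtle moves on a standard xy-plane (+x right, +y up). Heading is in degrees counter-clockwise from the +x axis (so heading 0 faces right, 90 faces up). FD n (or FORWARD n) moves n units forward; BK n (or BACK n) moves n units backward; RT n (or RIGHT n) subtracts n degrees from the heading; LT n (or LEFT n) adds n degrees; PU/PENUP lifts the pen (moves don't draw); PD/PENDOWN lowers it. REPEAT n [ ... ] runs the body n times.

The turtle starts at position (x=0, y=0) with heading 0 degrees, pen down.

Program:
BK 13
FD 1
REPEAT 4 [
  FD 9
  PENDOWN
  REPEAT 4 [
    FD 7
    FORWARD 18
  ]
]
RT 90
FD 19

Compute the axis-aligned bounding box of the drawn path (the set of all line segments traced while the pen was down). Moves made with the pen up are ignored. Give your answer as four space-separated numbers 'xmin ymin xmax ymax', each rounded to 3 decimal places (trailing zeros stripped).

Executing turtle program step by step:
Start: pos=(0,0), heading=0, pen down
BK 13: (0,0) -> (-13,0) [heading=0, draw]
FD 1: (-13,0) -> (-12,0) [heading=0, draw]
REPEAT 4 [
  -- iteration 1/4 --
  FD 9: (-12,0) -> (-3,0) [heading=0, draw]
  PD: pen down
  REPEAT 4 [
    -- iteration 1/4 --
    FD 7: (-3,0) -> (4,0) [heading=0, draw]
    FD 18: (4,0) -> (22,0) [heading=0, draw]
    -- iteration 2/4 --
    FD 7: (22,0) -> (29,0) [heading=0, draw]
    FD 18: (29,0) -> (47,0) [heading=0, draw]
    -- iteration 3/4 --
    FD 7: (47,0) -> (54,0) [heading=0, draw]
    FD 18: (54,0) -> (72,0) [heading=0, draw]
    -- iteration 4/4 --
    FD 7: (72,0) -> (79,0) [heading=0, draw]
    FD 18: (79,0) -> (97,0) [heading=0, draw]
  ]
  -- iteration 2/4 --
  FD 9: (97,0) -> (106,0) [heading=0, draw]
  PD: pen down
  REPEAT 4 [
    -- iteration 1/4 --
    FD 7: (106,0) -> (113,0) [heading=0, draw]
    FD 18: (113,0) -> (131,0) [heading=0, draw]
    -- iteration 2/4 --
    FD 7: (131,0) -> (138,0) [heading=0, draw]
    FD 18: (138,0) -> (156,0) [heading=0, draw]
    -- iteration 3/4 --
    FD 7: (156,0) -> (163,0) [heading=0, draw]
    FD 18: (163,0) -> (181,0) [heading=0, draw]
    -- iteration 4/4 --
    FD 7: (181,0) -> (188,0) [heading=0, draw]
    FD 18: (188,0) -> (206,0) [heading=0, draw]
  ]
  -- iteration 3/4 --
  FD 9: (206,0) -> (215,0) [heading=0, draw]
  PD: pen down
  REPEAT 4 [
    -- iteration 1/4 --
    FD 7: (215,0) -> (222,0) [heading=0, draw]
    FD 18: (222,0) -> (240,0) [heading=0, draw]
    -- iteration 2/4 --
    FD 7: (240,0) -> (247,0) [heading=0, draw]
    FD 18: (247,0) -> (265,0) [heading=0, draw]
    -- iteration 3/4 --
    FD 7: (265,0) -> (272,0) [heading=0, draw]
    FD 18: (272,0) -> (290,0) [heading=0, draw]
    -- iteration 4/4 --
    FD 7: (290,0) -> (297,0) [heading=0, draw]
    FD 18: (297,0) -> (315,0) [heading=0, draw]
  ]
  -- iteration 4/4 --
  FD 9: (315,0) -> (324,0) [heading=0, draw]
  PD: pen down
  REPEAT 4 [
    -- iteration 1/4 --
    FD 7: (324,0) -> (331,0) [heading=0, draw]
    FD 18: (331,0) -> (349,0) [heading=0, draw]
    -- iteration 2/4 --
    FD 7: (349,0) -> (356,0) [heading=0, draw]
    FD 18: (356,0) -> (374,0) [heading=0, draw]
    -- iteration 3/4 --
    FD 7: (374,0) -> (381,0) [heading=0, draw]
    FD 18: (381,0) -> (399,0) [heading=0, draw]
    -- iteration 4/4 --
    FD 7: (399,0) -> (406,0) [heading=0, draw]
    FD 18: (406,0) -> (424,0) [heading=0, draw]
  ]
]
RT 90: heading 0 -> 270
FD 19: (424,0) -> (424,-19) [heading=270, draw]
Final: pos=(424,-19), heading=270, 39 segment(s) drawn

Segment endpoints: x in {-13, -12, -3, 0, 4, 22, 29, 47, 54, 72, 79, 97, 106, 113, 131, 138, 156, 163, 181, 188, 206, 215, 222, 240, 247, 265, 272, 290, 297, 315, 324, 331, 349, 356, 374, 381, 399, 406, 424}, y in {-19, 0}
xmin=-13, ymin=-19, xmax=424, ymax=0

Answer: -13 -19 424 0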